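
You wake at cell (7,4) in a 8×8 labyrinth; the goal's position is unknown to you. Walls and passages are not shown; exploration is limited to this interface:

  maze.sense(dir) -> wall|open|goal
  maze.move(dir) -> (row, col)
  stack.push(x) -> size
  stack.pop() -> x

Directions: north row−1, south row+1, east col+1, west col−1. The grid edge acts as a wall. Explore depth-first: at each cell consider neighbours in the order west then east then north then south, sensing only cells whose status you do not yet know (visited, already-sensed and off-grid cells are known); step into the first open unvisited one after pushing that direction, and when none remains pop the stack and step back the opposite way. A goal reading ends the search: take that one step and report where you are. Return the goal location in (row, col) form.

→ maze.sense(dir→west)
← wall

→ maze.sense(dir→east)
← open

→ stack.push(x→east)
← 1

→ maze.move(dir→east)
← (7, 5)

→ maze.sense(dir→east)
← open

→ stack.push(x→east)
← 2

→ maze.move(dir→east)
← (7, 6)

→ maze.sense(dir→east)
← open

→ stack.push(x→east)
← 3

→ maze.move(dir→east)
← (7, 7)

→ maze.sense(dir→north)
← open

→ stack.push(x→north)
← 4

→ maze.move(dir→north)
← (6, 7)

→ maze.sense(dir→west)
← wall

→ maze.sense(dir→north)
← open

→ stack.push(x→north)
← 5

→ maze.move(dir→north)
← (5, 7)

→ maze.sense(dir→west)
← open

→ stack.push(x→west)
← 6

→ maze.move(dir→west)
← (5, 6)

→ maze.sense(dir→west)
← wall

→ maze.sense(dir→north)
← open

→ stack.push(x→north)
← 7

→ maze.move(dir→north)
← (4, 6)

→ maze.sense(dir→west)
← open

→ stack.push(x→west)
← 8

→ maze.move(dir→west)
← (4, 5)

→ maze.sense(dir→west)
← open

→ stack.push(x→west)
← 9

→ maze.move(dir→west)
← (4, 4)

→ maze.sense(dir→west)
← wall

→ maze.sense(dir→north)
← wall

→ maze.sense(dir→south)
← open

→ stack.push(x→south)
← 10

→ maze.move(dir→south)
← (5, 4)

→ maze.sense(dir→west)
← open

→ stack.push(x→west)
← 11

→ maze.move(dir→west)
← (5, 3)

→ maze.sense(dir→west)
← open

→ stack.push(x→west)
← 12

→ maze.move(dir→west)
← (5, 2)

→ maze.sense(dir→west)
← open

→ stack.push(x→west)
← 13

→ maze.move(dir→west)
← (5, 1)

→ maze.sense(dir→west)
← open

→ stack.push(x→west)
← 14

→ maze.move(dir→west)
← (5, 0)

→ maze.sense(dir→north)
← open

→ stack.push(x→north)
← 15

→ maze.move(dir→north)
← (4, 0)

→ maze.sense(dir→east)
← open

→ stack.push(x→east)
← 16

→ maze.move(dir→east)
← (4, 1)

→ maze.sense(dir→east)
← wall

→ maze.sense(dir→north)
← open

→ stack.push(x→north)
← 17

→ maze.move(dir→north)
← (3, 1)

→ maze.sense(dir→west)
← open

→ stack.push(x→west)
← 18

→ maze.move(dir→west)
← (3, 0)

→ maze.sense(dir→north)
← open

→ stack.push(x→north)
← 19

→ maze.move(dir→north)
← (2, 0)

→ maze.sense(dir→east)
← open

→ stack.push(x→east)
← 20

→ maze.move(dir→east)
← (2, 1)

→ maze.sense(dir→east)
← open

→ stack.push(x→east)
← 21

→ maze.move(dir→east)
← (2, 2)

→ maze.sense(dir→east)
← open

→ stack.push(x→east)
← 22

→ maze.move(dir→east)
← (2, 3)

→ maze.sense(dir→east)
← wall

→ maze.sense(dir→north)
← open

→ stack.push(x→north)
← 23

→ maze.move(dir→north)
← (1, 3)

→ maze.sense(dir→west)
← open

→ stack.push(x→west)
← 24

→ maze.move(dir→west)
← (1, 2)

→ maze.sense(dir→west)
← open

→ stack.push(x→west)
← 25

→ maze.move(dir→west)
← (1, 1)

→ maze.sense(dir→west)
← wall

→ maze.sense(dir→north)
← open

→ stack.push(x→north)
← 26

→ maze.move(dir→north)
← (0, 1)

→ maze.sense(dir→west)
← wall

→ maze.sense(dir→east)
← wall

→ stack.pop()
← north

→ maze.move(dir→south)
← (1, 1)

→ stack.pop()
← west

→ maze.move(dir→east)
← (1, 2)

→ stack.pop()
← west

→ maze.move(dir→east)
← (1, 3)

→ maze.sense(dir→east)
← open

→ stack.push(x→east)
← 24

→ maze.move(dir→east)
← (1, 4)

→ maze.sense(dir→east)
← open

→ stack.push(x→east)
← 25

→ maze.move(dir→east)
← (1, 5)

→ maze.sense(dir→east)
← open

→ stack.push(x→east)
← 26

→ maze.move(dir→east)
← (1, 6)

→ maze.sense(dir→east)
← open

→ stack.push(x→east)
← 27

→ maze.move(dir→east)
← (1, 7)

→ maze.sense(dir→north)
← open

→ stack.push(x→north)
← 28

→ maze.move(dir→north)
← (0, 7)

→ maze.sense(dir→west)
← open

→ stack.push(x→west)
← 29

→ maze.move(dir→west)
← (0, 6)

→ maze.sense(dir→west)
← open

→ stack.push(x→west)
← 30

→ maze.move(dir→west)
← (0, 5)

→ maze.sense(dir→west)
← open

→ stack.push(x→west)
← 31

→ maze.move(dir→west)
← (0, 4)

→ maze.sense(dir→west)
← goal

→ maze.move(dir→west)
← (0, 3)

Answer: (0, 3)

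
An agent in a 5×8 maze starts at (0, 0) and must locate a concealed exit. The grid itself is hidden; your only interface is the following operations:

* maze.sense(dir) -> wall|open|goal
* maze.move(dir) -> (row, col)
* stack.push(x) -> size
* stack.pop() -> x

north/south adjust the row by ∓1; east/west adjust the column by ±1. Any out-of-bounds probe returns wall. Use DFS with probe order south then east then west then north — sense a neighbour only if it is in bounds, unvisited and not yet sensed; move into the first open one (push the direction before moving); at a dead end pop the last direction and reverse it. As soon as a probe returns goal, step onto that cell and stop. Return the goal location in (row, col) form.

Act: maze.sense[dir='south']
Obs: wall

Act: maze.sense[dir='east']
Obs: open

Act: stack.push[x='east']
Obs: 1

Act: maze.move[dir='east']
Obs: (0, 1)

Act: maze.sense[dir='south']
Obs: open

Act: stack.push[x='south']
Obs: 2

Act: maze.move[dir='south']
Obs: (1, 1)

Act: maze.sense[dir='south']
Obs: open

Act: stack.push[x='south']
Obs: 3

Act: maze.move[dir='south']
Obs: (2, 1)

Act: maze.sense[dir='south']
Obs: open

Act: stack.push[x='south']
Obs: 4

Act: maze.move[dir='south']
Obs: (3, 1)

Act: maze.sense[dir='south']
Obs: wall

Act: maze.sense[dir='east']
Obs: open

Act: stack.push[x='east']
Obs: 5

Act: maze.move[dir='east']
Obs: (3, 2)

Act: maze.sense[dir='south']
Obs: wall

Act: maze.sense[dir='east']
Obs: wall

Act: maze.sense[dir='north']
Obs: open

Act: stack.push[x='north']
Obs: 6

Act: maze.move[dir='north']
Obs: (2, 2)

Act: maze.sense[dir='east']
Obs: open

Act: stack.push[x='east']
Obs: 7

Act: maze.move[dir='east']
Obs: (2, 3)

Act: maze.sense[dir='east']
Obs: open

Act: stack.push[x='east']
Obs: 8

Act: maze.move[dir='east']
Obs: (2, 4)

Act: maze.sense[dir='south']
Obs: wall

Act: maze.sense[dir='east']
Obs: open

Act: stack.push[x='east']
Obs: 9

Act: maze.move[dir='east']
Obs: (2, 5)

Act: maze.sense[dir='south']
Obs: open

Act: stack.push[x='south']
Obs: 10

Act: maze.move[dir='south']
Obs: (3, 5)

Act: maze.sense[dir='south']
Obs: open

Act: stack.push[x='south']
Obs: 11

Act: maze.move[dir='south']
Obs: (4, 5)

Act: maze.sense[dir='east']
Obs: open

Act: stack.push[x='east']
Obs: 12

Act: maze.move[dir='east']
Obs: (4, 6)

Act: maze.sense[dir='east']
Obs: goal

Act: maze.move[dir='east']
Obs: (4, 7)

Answer: (4, 7)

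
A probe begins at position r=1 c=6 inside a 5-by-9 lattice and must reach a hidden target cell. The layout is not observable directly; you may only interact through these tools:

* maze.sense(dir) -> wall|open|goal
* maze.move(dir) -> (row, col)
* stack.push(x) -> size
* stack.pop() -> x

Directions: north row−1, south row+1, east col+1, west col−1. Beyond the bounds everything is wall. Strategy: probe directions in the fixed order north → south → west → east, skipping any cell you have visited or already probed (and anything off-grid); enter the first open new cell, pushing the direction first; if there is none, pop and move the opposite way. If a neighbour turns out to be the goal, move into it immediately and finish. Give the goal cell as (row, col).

# 1. maze.sense(dir=north) : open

# 2. stack.push(x=north) : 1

# 3. maze.move(dir=north) : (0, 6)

# 4. maze.sense(dir=west) : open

# 5. stack.push(x=west) : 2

# 6. maze.move(dir=west) : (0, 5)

# 7. maze.sense(dir=south) : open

# 8. stack.push(x=south) : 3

# 9. maze.move(dir=south) : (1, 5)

# 10. maze.sense(dir=south) : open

# 11. stack.push(x=south) : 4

# 12. maze.move(dir=south) : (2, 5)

# 13. maze.sense(dir=south) : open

# 14. stack.push(x=south) : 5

# 15. maze.move(dir=south) : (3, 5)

# 16. maze.sense(dir=south) : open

# 17. stack.push(x=south) : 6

# 18. maze.move(dir=south) : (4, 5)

# 19. maze.sense(dir=west) : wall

# 20. maze.sense(dir=east) : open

# 21. stack.push(x=east) : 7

# 22. maze.move(dir=east) : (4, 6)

# 23. maze.sense(dir=north) : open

# 24. stack.push(x=north) : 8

# 25. maze.move(dir=north) : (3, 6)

# 26. maze.sense(dir=north) : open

# 27. stack.push(x=north) : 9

# 28. maze.move(dir=north) : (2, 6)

# 29. maze.sense(dir=east) : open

# 30. stack.push(x=east) : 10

# 31. maze.move(dir=east) : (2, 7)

# 32. maze.sense(dir=north) : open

# 33. stack.push(x=north) : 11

# 34. maze.move(dir=north) : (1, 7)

# 35. maze.sense(dir=north) : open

# 36. stack.push(x=north) : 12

# 37. maze.move(dir=north) : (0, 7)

# 38. maze.sense(dir=east) : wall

# 39. stack.pop() : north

# 40. maze.move(dir=south) : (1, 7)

# 41. maze.sense(dir=east) : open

# 42. stack.push(x=east) : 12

# 43. maze.move(dir=east) : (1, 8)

# 44. maze.sense(dir=south) : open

# 45. stack.push(x=south) : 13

# 46. maze.move(dir=south) : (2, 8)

# 47. maze.sense(dir=south) : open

# 48. stack.push(x=south) : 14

# 49. maze.move(dir=south) : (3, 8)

# 50. maze.sense(dir=south) : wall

# 51. maze.sense(dir=west) : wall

# 52. stack.pop() : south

# 53. maze.move(dir=north) : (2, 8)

# 54. stack.pop() : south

# 55. maze.move(dir=north) : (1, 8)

# 56. stack.pop() : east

# 57. maze.move(dir=west) : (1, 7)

# 58. stack.pop() : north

# 59. maze.move(dir=south) : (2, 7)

# 60. stack.pop() : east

# 61. maze.move(dir=west) : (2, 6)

# 62. stack.pop() : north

# 63. maze.move(dir=south) : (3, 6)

# 64. stack.pop() : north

# 65. maze.move(dir=south) : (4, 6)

# 66. maze.sense(dir=east) : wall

# 67. stack.pop() : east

# 68. maze.move(dir=west) : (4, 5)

# 69. stack.pop() : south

# 70. maze.move(dir=north) : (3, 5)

# 71. maze.sense(dir=west) : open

# 72. stack.push(x=west) : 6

# 73. maze.move(dir=west) : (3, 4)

# 74. maze.sense(dir=north) : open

# 75. stack.push(x=north) : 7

# 76. maze.move(dir=north) : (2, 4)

# 77. maze.sense(dir=north) : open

# 78. stack.push(x=north) : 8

# 79. maze.move(dir=north) : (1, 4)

# 80. maze.sense(dir=north) : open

# 81. stack.push(x=north) : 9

# 82. maze.move(dir=north) : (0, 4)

# 83. maze.sense(dir=west) : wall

# 84. stack.pop() : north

# 85. maze.move(dir=south) : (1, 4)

# 86. maze.sense(dir=west) : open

# 87. stack.push(x=west) : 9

# 88. maze.move(dir=west) : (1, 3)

# 89. maze.sense(dir=south) : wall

# 90. maze.sense(dir=west) : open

# 91. stack.push(x=west) : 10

# 92. maze.move(dir=west) : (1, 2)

# 93. maze.sense(dir=north) : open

# 94. stack.push(x=north) : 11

# 95. maze.move(dir=north) : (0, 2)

# 96. maze.sense(dir=west) : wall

# 97. stack.pop() : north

# 98. maze.move(dir=south) : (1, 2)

# 99. maze.sense(dir=south) : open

# 100. stack.push(x=south) : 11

# 101. maze.move(dir=south) : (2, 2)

# 102. maze.sense(dir=south) : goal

# 103. maze.move(dir=south) : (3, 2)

Answer: (3, 2)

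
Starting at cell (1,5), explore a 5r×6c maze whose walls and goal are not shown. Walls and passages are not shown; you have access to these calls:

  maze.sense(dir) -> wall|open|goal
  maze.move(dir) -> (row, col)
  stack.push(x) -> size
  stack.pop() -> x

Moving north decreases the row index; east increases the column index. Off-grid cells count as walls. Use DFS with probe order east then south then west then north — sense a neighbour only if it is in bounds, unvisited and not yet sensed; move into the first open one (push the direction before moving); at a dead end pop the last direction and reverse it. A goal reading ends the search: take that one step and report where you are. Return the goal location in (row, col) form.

-> maze.sense(dir: south)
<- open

-> stack.push(x: south)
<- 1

-> maze.move(dir: south)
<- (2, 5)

-> maze.sense(dir: south)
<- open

-> stack.push(x: south)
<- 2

-> maze.move(dir: south)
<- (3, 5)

-> maze.sense(dir: south)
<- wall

-> maze.sense(dir: west)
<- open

-> stack.push(x: west)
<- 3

-> maze.move(dir: west)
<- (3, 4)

-> maze.sense(dir: south)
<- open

-> stack.push(x: south)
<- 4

-> maze.move(dir: south)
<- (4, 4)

-> maze.sense(dir: west)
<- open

-> stack.push(x: west)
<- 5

-> maze.move(dir: west)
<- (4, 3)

-> maze.sense(dir: west)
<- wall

-> maze.sense(dir: north)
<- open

-> stack.push(x: north)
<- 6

-> maze.move(dir: north)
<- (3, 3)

-> maze.sense(dir: west)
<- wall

-> maze.sense(dir: north)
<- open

-> stack.push(x: north)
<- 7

-> maze.move(dir: north)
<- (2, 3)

-> maze.sense(dir: east)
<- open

-> stack.push(x: east)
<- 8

-> maze.move(dir: east)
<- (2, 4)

-> maze.sense(dir: north)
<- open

-> stack.push(x: north)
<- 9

-> maze.move(dir: north)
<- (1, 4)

-> maze.sense(dir: west)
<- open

-> stack.push(x: west)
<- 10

-> maze.move(dir: west)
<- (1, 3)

-> maze.sense(dir: west)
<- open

-> stack.push(x: west)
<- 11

-> maze.move(dir: west)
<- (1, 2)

-> maze.sense(dir: south)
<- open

-> stack.push(x: south)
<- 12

-> maze.move(dir: south)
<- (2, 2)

-> maze.sense(dir: west)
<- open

-> stack.push(x: west)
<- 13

-> maze.move(dir: west)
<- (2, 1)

-> maze.sense(dir: south)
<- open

-> stack.push(x: south)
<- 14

-> maze.move(dir: south)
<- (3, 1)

-> maze.sense(dir: south)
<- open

-> stack.push(x: south)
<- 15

-> maze.move(dir: south)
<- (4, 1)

-> maze.sense(dir: west)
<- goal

-> maze.move(dir: west)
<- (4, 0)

Answer: (4, 0)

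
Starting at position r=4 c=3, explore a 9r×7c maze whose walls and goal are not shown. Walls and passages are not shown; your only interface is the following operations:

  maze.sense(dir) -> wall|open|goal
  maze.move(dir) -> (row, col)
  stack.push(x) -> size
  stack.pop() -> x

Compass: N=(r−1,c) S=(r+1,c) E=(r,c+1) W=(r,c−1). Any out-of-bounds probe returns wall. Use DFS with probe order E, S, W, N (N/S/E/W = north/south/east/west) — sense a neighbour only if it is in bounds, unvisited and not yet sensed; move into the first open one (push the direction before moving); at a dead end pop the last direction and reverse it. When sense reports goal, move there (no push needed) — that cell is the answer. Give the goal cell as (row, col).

·→ maze.sense(dir: east)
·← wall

·→ maze.sense(dir: south)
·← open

·→ stack.push(x: south)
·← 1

·→ maze.move(dir: south)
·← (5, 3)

·→ maze.sense(dir: east)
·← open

·→ stack.push(x: east)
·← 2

·→ maze.move(dir: east)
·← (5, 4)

·→ maze.sense(dir: east)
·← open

·→ stack.push(x: east)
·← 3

·→ maze.move(dir: east)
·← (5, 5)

·→ maze.sense(dir: east)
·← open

·→ stack.push(x: east)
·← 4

·→ maze.move(dir: east)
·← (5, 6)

·→ maze.sense(dir: south)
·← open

·→ stack.push(x: south)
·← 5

·→ maze.move(dir: south)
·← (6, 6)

·→ maze.sense(dir: south)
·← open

·→ stack.push(x: south)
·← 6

·→ maze.move(dir: south)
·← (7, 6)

·→ maze.sense(dir: south)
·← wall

·→ maze.sense(dir: west)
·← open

·→ stack.push(x: west)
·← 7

·→ maze.move(dir: west)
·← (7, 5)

·→ maze.sense(dir: south)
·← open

·→ stack.push(x: south)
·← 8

·→ maze.move(dir: south)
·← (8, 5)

·→ maze.sense(dir: west)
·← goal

·→ maze.move(dir: west)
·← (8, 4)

Answer: (8, 4)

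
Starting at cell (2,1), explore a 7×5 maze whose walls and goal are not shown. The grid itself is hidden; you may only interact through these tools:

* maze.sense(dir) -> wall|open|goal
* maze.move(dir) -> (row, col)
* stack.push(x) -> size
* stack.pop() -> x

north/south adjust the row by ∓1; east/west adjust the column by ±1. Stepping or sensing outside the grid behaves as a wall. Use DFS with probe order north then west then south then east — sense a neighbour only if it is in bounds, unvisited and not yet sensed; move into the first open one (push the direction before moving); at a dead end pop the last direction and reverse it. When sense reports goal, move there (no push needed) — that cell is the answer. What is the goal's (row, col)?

Action: maze.sense[dir→north]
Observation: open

Action: stack.push[x→north]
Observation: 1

Action: maze.move[dir→north]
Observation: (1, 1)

Action: maze.sense[dir→north]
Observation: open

Action: stack.push[x→north]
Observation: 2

Action: maze.move[dir→north]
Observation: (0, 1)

Action: maze.sense[dir→west]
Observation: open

Action: stack.push[x→west]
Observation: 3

Action: maze.move[dir→west]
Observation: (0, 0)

Action: maze.sense[dir→south]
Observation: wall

Action: stack.pop[]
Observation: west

Action: maze.move[dir→east]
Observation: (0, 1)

Action: maze.sense[dir→east]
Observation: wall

Action: stack.pop[]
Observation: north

Action: maze.move[dir→south]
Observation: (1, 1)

Action: maze.sense[dir→east]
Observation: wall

Action: stack.pop[]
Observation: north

Action: maze.move[dir→south]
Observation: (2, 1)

Action: maze.sense[dir→west]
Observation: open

Action: stack.push[x→west]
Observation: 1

Action: maze.move[dir→west]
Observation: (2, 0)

Action: maze.sense[dir→south]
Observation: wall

Action: stack.pop[]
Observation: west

Action: maze.move[dir→east]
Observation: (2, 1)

Action: maze.sense[dir→south]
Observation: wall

Action: maze.sense[dir→east]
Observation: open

Action: stack.push[x→east]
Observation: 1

Action: maze.move[dir→east]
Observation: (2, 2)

Action: maze.sense[dir→south]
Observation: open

Action: stack.push[x→south]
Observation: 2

Action: maze.move[dir→south]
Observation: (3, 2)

Action: maze.sense[dir→south]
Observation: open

Action: stack.push[x→south]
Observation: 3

Action: maze.move[dir→south]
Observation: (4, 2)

Action: maze.sense[dir→west]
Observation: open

Action: stack.push[x→west]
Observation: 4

Action: maze.move[dir→west]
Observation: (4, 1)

Action: maze.sense[dir→west]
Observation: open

Action: stack.push[x→west]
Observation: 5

Action: maze.move[dir→west]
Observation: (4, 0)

Action: maze.sense[dir→south]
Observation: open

Action: stack.push[x→south]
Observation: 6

Action: maze.move[dir→south]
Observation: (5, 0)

Action: maze.sense[dir→south]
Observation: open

Action: stack.push[x→south]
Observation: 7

Action: maze.move[dir→south]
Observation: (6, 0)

Action: maze.sense[dir→east]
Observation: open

Action: stack.push[x→east]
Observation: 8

Action: maze.move[dir→east]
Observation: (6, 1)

Action: maze.sense[dir→north]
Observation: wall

Action: maze.sense[dir→east]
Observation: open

Action: stack.push[x→east]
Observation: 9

Action: maze.move[dir→east]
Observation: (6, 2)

Action: maze.sense[dir→north]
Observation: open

Action: stack.push[x→north]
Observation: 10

Action: maze.move[dir→north]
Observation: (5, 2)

Action: maze.sense[dir→east]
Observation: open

Action: stack.push[x→east]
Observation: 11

Action: maze.move[dir→east]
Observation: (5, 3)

Action: maze.sense[dir→north]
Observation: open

Action: stack.push[x→north]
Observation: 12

Action: maze.move[dir→north]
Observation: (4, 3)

Action: maze.sense[dir→north]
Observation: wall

Action: maze.sense[dir→east]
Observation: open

Action: stack.push[x→east]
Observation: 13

Action: maze.move[dir→east]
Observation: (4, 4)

Action: maze.sense[dir→north]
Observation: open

Action: stack.push[x→north]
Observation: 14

Action: maze.move[dir→north]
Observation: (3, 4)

Action: maze.sense[dir→north]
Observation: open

Action: stack.push[x→north]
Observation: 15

Action: maze.move[dir→north]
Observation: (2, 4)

Action: maze.sense[dir→north]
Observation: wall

Action: maze.sense[dir→west]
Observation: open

Action: stack.push[x→west]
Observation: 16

Action: maze.move[dir→west]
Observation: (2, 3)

Action: maze.sense[dir→north]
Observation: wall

Action: stack.pop[]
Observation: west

Action: maze.move[dir→east]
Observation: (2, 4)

Action: stack.pop[]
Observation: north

Action: maze.move[dir→south]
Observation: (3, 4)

Action: stack.pop[]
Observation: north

Action: maze.move[dir→south]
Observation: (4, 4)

Action: maze.sense[dir→south]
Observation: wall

Action: stack.pop[]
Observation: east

Action: maze.move[dir→west]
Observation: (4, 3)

Action: stack.pop[]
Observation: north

Action: maze.move[dir→south]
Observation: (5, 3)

Action: maze.sense[dir→south]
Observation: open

Action: stack.push[x→south]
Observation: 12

Action: maze.move[dir→south]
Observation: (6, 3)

Action: maze.sense[dir→east]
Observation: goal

Action: maze.move[dir→east]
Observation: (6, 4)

Answer: (6, 4)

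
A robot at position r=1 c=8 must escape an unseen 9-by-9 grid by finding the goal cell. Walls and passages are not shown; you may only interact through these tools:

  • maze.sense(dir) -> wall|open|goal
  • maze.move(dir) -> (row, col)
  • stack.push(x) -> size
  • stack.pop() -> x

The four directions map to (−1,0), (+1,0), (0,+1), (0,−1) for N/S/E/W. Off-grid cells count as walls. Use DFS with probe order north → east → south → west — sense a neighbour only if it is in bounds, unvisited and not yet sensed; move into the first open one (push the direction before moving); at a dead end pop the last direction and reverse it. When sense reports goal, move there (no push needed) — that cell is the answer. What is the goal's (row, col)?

% sense dir='north'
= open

% push x='north'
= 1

% move dir='north'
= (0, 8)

% sense dir='west'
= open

% push x='west'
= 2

% move dir='west'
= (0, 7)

% sense dir='south'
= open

% push x='south'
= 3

% move dir='south'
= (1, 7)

% sense dir='south'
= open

% push x='south'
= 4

% move dir='south'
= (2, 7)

% sense dir='east'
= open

% push x='east'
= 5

% move dir='east'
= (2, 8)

% sense dir='south'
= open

% push x='south'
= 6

% move dir='south'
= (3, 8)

% sense dir='south'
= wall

% sense dir='west'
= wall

% pop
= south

% move dir='north'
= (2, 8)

% pop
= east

% move dir='west'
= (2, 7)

% sense dir='west'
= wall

% pop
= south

% move dir='north'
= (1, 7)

% sense dir='west'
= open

% push x='west'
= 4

% move dir='west'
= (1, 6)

% sense dir='north'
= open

% push x='north'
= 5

% move dir='north'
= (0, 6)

% sense dir='west'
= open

% push x='west'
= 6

% move dir='west'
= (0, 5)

% sense dir='south'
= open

% push x='south'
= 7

% move dir='south'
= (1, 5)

% sense dir='south'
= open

% push x='south'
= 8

% move dir='south'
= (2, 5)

% sense dir='south'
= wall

% sense dir='west'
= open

% push x='west'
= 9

% move dir='west'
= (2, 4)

% sense dir='north'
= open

% push x='north'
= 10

% move dir='north'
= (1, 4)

% sense dir='north'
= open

% push x='north'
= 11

% move dir='north'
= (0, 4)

% sense dir='west'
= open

% push x='west'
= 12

% move dir='west'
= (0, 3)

% sense dir='south'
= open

% push x='south'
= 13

% move dir='south'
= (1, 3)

% sense dir='south'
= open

% push x='south'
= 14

% move dir='south'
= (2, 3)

% sense dir='south'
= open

% push x='south'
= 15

% move dir='south'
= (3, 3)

% sense dir='east'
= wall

% sense dir='south'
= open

% push x='south'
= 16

% move dir='south'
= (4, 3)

% sense dir='east'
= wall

% sense dir='south'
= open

% push x='south'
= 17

% move dir='south'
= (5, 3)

% sense dir='east'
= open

% push x='east'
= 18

% move dir='east'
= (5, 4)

% sense dir='east'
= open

% push x='east'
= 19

% move dir='east'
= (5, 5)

% sense dir='north'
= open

% push x='north'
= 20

% move dir='north'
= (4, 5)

% sense dir='east'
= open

% push x='east'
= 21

% move dir='east'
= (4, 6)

% sense dir='north'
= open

% push x='north'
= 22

% move dir='north'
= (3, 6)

% pop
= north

% move dir='south'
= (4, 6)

% sense dir='east'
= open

% push x='east'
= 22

% move dir='east'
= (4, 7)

% sense dir='south'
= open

% push x='south'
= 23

% move dir='south'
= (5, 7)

% sense dir='east'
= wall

% sense dir='south'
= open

% push x='south'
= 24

% move dir='south'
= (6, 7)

% sense dir='east'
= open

% push x='east'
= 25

% move dir='east'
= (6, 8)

% sense dir='south'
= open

% push x='south'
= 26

% move dir='south'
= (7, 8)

% sense dir='south'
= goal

% move dir='south'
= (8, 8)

Answer: (8, 8)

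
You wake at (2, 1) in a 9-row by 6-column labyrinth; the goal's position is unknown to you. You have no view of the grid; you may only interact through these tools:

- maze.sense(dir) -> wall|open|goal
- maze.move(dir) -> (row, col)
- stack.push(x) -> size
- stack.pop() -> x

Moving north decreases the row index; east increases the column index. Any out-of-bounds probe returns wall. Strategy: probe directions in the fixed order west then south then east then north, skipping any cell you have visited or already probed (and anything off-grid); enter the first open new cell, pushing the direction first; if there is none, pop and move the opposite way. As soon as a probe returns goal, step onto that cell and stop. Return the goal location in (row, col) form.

$ sense dir=west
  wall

$ sense dir=south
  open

$ push x=south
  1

$ move dir=south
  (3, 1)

$ sense dir=west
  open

$ push x=west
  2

$ move dir=west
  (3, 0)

$ sense dir=south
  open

$ push x=south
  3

$ move dir=south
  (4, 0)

$ sense dir=south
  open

$ push x=south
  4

$ move dir=south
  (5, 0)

$ sense dir=south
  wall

$ sense dir=east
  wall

$ pop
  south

$ move dir=north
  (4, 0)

$ sense dir=east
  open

$ push x=east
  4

$ move dir=east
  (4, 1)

$ sense dir=east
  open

$ push x=east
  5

$ move dir=east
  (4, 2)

$ sense dir=south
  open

$ push x=south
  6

$ move dir=south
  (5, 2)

$ sense dir=south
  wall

$ sense dir=east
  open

$ push x=east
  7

$ move dir=east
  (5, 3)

$ sense dir=south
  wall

$ sense dir=east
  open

$ push x=east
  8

$ move dir=east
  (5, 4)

$ sense dir=south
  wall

$ sense dir=east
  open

$ push x=east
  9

$ move dir=east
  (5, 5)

$ sense dir=south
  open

$ push x=south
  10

$ move dir=south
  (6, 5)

$ sense dir=south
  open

$ push x=south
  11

$ move dir=south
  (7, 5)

$ sense dir=west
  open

$ push x=west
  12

$ move dir=west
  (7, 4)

$ sense dir=west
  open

$ push x=west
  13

$ move dir=west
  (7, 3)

$ sense dir=west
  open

$ push x=west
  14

$ move dir=west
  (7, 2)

$ sense dir=west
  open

$ push x=west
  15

$ move dir=west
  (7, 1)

$ sense dir=west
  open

$ push x=west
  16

$ move dir=west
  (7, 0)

$ sense dir=south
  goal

$ move dir=south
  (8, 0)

Answer: (8, 0)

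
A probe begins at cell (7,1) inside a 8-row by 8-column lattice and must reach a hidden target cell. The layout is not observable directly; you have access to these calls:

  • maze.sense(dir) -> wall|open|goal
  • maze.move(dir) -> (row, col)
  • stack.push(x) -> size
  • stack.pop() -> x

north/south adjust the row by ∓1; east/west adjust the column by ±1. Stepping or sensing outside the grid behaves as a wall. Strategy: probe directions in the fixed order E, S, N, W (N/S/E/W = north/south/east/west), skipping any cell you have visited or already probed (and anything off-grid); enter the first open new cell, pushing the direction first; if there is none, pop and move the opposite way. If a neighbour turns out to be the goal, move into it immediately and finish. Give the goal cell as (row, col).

Action: maze.sense[dir='east']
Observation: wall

Action: maze.sense[dir='north']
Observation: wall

Action: maze.sense[dir='west']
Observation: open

Action: stack.push[x='west']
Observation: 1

Action: maze.move[dir='west']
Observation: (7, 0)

Action: maze.sense[dir='north']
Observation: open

Action: stack.push[x='north']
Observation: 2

Action: maze.move[dir='north']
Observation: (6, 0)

Action: maze.sense[dir='north']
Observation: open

Action: stack.push[x='north']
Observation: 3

Action: maze.move[dir='north']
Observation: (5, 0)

Action: maze.sense[dir='east']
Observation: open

Action: stack.push[x='east']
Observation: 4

Action: maze.move[dir='east']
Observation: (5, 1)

Action: maze.sense[dir='east']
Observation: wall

Action: maze.sense[dir='north']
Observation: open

Action: stack.push[x='north']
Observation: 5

Action: maze.move[dir='north']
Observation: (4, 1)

Action: maze.sense[dir='east']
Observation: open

Action: stack.push[x='east']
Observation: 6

Action: maze.move[dir='east']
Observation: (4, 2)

Action: maze.sense[dir='east']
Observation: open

Action: stack.push[x='east']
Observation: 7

Action: maze.move[dir='east']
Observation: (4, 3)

Action: maze.sense[dir='east']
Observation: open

Action: stack.push[x='east']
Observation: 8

Action: maze.move[dir='east']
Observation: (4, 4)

Action: maze.sense[dir='east']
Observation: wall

Action: maze.sense[dir='south']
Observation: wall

Action: maze.sense[dir='north']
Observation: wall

Action: stack.pop[]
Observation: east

Action: maze.move[dir='west']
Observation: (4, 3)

Action: maze.sense[dir='south']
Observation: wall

Action: maze.sense[dir='north']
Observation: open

Action: stack.push[x='north']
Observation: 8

Action: maze.move[dir='north']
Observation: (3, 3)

Action: maze.sense[dir='north']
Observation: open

Action: stack.push[x='north']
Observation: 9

Action: maze.move[dir='north']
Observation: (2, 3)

Action: maze.sense[dir='east']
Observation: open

Action: stack.push[x='east']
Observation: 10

Action: maze.move[dir='east']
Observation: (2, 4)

Action: maze.sense[dir='east']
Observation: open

Action: stack.push[x='east']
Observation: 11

Action: maze.move[dir='east']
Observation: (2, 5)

Action: maze.sense[dir='east']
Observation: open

Action: stack.push[x='east']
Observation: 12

Action: maze.move[dir='east']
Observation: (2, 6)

Action: maze.sense[dir='east']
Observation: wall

Action: maze.sense[dir='south']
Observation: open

Action: stack.push[x='south']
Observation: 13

Action: maze.move[dir='south']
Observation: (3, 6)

Action: maze.sense[dir='east']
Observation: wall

Action: maze.sense[dir='south']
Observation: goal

Action: maze.move[dir='south']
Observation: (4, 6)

Answer: (4, 6)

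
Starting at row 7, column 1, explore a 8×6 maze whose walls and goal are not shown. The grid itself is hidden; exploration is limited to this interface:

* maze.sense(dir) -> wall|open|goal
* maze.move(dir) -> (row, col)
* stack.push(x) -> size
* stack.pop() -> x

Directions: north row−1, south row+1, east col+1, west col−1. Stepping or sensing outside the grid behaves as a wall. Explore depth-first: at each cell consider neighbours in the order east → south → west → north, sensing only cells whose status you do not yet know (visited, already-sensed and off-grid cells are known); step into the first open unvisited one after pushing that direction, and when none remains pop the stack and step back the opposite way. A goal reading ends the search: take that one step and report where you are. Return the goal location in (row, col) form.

·→ sense(dir→east)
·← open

·→ push(x→east)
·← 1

·→ move(dir→east)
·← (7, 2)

·→ sense(dir→east)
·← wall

·→ sense(dir→north)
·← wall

·→ pop()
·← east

·→ move(dir→west)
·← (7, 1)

·→ sense(dir→west)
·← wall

·→ sense(dir→north)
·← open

·→ push(x→north)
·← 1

·→ move(dir→north)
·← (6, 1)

·→ sense(dir→west)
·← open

·→ push(x→west)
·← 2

·→ move(dir→west)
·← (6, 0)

·→ sense(dir→north)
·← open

·→ push(x→north)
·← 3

·→ move(dir→north)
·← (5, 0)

·→ sense(dir→east)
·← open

·→ push(x→east)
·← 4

·→ move(dir→east)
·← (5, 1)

·→ sense(dir→east)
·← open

·→ push(x→east)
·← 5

·→ move(dir→east)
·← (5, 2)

·→ sense(dir→east)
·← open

·→ push(x→east)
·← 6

·→ move(dir→east)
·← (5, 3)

·→ sense(dir→east)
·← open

·→ push(x→east)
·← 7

·→ move(dir→east)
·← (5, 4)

·→ sense(dir→east)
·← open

·→ push(x→east)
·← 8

·→ move(dir→east)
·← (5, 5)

·→ sense(dir→south)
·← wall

·→ sense(dir→north)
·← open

·→ push(x→north)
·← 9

·→ move(dir→north)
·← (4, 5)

·→ sense(dir→west)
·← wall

·→ sense(dir→north)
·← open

·→ push(x→north)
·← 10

·→ move(dir→north)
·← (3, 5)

·→ sense(dir→west)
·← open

·→ push(x→west)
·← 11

·→ move(dir→west)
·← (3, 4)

·→ sense(dir→west)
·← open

·→ push(x→west)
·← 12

·→ move(dir→west)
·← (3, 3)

·→ sense(dir→south)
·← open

·→ push(x→south)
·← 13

·→ move(dir→south)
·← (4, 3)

·→ sense(dir→west)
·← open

·→ push(x→west)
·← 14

·→ move(dir→west)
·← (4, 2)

·→ sense(dir→west)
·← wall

·→ sense(dir→north)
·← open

·→ push(x→north)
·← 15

·→ move(dir→north)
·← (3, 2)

·→ sense(dir→west)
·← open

·→ push(x→west)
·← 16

·→ move(dir→west)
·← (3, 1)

·→ sense(dir→west)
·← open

·→ push(x→west)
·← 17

·→ move(dir→west)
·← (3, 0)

·→ sense(dir→south)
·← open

·→ push(x→south)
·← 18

·→ move(dir→south)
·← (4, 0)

·→ pop()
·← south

·→ move(dir→north)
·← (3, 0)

·→ sense(dir→north)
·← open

·→ push(x→north)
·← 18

·→ move(dir→north)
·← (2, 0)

·→ sense(dir→east)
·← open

·→ push(x→east)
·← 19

·→ move(dir→east)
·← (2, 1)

·→ sense(dir→east)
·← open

·→ push(x→east)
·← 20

·→ move(dir→east)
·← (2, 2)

·→ sense(dir→east)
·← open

·→ push(x→east)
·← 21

·→ move(dir→east)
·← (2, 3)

·→ sense(dir→east)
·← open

·→ push(x→east)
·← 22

·→ move(dir→east)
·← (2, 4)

·→ sense(dir→east)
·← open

·→ push(x→east)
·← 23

·→ move(dir→east)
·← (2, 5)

·→ sense(dir→north)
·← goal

·→ move(dir→north)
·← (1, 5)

Answer: (1, 5)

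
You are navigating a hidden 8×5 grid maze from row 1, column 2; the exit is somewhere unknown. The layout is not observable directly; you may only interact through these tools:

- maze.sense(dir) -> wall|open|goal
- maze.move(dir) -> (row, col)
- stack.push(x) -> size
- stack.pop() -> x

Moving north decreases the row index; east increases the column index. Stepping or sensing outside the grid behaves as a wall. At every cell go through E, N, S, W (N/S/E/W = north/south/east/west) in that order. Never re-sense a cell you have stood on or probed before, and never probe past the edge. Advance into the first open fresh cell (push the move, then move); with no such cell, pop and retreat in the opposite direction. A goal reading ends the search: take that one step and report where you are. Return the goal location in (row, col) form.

Action: maze.sense[dir: east]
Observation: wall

Action: maze.sense[dir: north]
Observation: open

Action: stack.push[x: north]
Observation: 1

Action: maze.move[dir: north]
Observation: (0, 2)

Action: maze.sense[dir: east]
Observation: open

Action: stack.push[x: east]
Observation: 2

Action: maze.move[dir: east]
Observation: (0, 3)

Action: maze.sense[dir: east]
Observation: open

Action: stack.push[x: east]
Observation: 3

Action: maze.move[dir: east]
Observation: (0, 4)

Action: maze.sense[dir: south]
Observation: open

Action: stack.push[x: south]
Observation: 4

Action: maze.move[dir: south]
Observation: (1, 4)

Action: maze.sense[dir: south]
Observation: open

Action: stack.push[x: south]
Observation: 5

Action: maze.move[dir: south]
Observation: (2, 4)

Action: maze.sense[dir: south]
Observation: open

Action: stack.push[x: south]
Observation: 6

Action: maze.move[dir: south]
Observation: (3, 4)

Action: maze.sense[dir: south]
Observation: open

Action: stack.push[x: south]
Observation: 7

Action: maze.move[dir: south]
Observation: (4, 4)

Action: maze.sense[dir: south]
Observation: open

Action: stack.push[x: south]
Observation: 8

Action: maze.move[dir: south]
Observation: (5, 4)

Action: maze.sense[dir: south]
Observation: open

Action: stack.push[x: south]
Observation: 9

Action: maze.move[dir: south]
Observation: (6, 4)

Action: maze.sense[dir: south]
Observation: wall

Action: maze.sense[dir: west]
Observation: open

Action: stack.push[x: west]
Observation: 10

Action: maze.move[dir: west]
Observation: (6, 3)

Action: maze.sense[dir: north]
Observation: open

Action: stack.push[x: north]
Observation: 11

Action: maze.move[dir: north]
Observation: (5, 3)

Action: maze.sense[dir: north]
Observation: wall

Action: maze.sense[dir: west]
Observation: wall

Action: stack.pop[]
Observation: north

Action: maze.move[dir: south]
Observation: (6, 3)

Action: maze.sense[dir: south]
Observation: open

Action: stack.push[x: south]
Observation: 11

Action: maze.move[dir: south]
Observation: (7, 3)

Action: maze.sense[dir: west]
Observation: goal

Action: maze.move[dir: west]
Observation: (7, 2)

Answer: (7, 2)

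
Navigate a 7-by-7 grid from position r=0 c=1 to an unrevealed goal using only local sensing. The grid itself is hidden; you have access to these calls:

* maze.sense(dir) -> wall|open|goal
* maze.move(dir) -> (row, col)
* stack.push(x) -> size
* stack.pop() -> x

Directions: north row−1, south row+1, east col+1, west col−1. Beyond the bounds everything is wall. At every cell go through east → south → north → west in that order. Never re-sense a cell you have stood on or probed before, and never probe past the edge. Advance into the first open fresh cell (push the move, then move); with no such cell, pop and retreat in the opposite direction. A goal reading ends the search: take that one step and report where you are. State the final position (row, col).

-> maze.sense(dir→east)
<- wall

-> maze.sense(dir→south)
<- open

-> stack.push(x→south)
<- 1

-> maze.move(dir→south)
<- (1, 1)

-> maze.sense(dir→east)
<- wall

-> maze.sense(dir→south)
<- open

-> stack.push(x→south)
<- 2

-> maze.move(dir→south)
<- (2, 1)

-> maze.sense(dir→east)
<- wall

-> maze.sense(dir→south)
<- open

-> stack.push(x→south)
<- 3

-> maze.move(dir→south)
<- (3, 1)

-> maze.sense(dir→east)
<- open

-> stack.push(x→east)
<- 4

-> maze.move(dir→east)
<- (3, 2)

-> maze.sense(dir→east)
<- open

-> stack.push(x→east)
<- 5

-> maze.move(dir→east)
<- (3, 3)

-> maze.sense(dir→east)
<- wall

-> maze.sense(dir→south)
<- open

-> stack.push(x→south)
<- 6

-> maze.move(dir→south)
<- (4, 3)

-> maze.sense(dir→east)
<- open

-> stack.push(x→east)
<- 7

-> maze.move(dir→east)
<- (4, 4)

-> maze.sense(dir→east)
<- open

-> stack.push(x→east)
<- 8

-> maze.move(dir→east)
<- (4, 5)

-> maze.sense(dir→east)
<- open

-> stack.push(x→east)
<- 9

-> maze.move(dir→east)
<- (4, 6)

-> maze.sense(dir→south)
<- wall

-> maze.sense(dir→north)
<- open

-> stack.push(x→north)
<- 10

-> maze.move(dir→north)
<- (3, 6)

-> maze.sense(dir→north)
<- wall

-> maze.sense(dir→west)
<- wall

-> stack.pop()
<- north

-> maze.move(dir→south)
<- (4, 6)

-> stack.pop()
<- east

-> maze.move(dir→west)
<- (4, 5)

-> maze.sense(dir→south)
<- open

-> stack.push(x→south)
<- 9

-> maze.move(dir→south)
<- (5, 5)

-> maze.sense(dir→south)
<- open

-> stack.push(x→south)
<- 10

-> maze.move(dir→south)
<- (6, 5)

-> maze.sense(dir→east)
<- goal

-> maze.move(dir→east)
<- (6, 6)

Answer: (6, 6)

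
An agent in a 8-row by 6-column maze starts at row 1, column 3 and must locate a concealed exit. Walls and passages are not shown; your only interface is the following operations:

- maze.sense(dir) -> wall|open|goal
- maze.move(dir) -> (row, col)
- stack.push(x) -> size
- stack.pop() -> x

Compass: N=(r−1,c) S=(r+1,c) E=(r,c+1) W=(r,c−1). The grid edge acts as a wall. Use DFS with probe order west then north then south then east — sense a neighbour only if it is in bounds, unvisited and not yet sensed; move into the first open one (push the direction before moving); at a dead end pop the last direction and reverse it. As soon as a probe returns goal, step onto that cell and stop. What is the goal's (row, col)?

> maze.sense west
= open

> stack.push west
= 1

> maze.move west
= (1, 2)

> maze.sense west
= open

> stack.push west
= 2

> maze.move west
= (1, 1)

> maze.sense west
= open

> stack.push west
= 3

> maze.move west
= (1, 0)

> maze.sense north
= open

> stack.push north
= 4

> maze.move north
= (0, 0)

> maze.sense east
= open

> stack.push east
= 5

> maze.move east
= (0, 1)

> maze.sense east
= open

> stack.push east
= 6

> maze.move east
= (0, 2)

> maze.sense east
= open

> stack.push east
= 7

> maze.move east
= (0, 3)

> maze.sense east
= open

> stack.push east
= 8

> maze.move east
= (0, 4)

> maze.sense south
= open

> stack.push south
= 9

> maze.move south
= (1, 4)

> maze.sense south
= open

> stack.push south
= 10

> maze.move south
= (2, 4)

> maze.sense west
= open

> stack.push west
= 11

> maze.move west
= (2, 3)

> maze.sense west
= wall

> maze.sense south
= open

> stack.push south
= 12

> maze.move south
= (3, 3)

> maze.sense west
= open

> stack.push west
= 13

> maze.move west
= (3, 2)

> maze.sense west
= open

> stack.push west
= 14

> maze.move west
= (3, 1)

> maze.sense west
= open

> stack.push west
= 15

> maze.move west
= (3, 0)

> maze.sense north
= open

> stack.push north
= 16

> maze.move north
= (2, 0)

> maze.sense east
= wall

> stack.pop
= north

> maze.move south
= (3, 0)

> maze.sense south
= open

> stack.push south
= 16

> maze.move south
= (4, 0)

> maze.sense south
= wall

> maze.sense east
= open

> stack.push east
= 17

> maze.move east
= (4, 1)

> maze.sense south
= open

> stack.push south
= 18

> maze.move south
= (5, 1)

> maze.sense south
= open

> stack.push south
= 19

> maze.move south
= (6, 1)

> maze.sense west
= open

> stack.push west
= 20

> maze.move west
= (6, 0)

> maze.sense south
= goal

> maze.move south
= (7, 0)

Answer: (7, 0)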